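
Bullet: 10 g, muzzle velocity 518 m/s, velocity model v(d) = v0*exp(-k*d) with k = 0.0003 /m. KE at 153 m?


v = v0*exp(-k*d) = 518*exp(-0.0003*153) = 494.761 m/s
E = 0.5*m*v^2 = 0.5*0.01*494.761^2 = 1224 J

1224 J


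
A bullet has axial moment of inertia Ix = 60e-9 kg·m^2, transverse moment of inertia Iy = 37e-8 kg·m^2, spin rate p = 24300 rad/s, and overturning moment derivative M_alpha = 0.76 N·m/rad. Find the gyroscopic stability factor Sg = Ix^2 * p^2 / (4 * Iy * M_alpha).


Sg = Ix^2 * p^2 / (4 * Iy * M_alpha) = (60e-9)^2 * 24300^2 / (4 * 37e-8 * 0.76) = 1.89

1.89


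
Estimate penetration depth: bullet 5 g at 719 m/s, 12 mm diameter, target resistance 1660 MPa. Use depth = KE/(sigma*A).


A = pi*(d/2)^2 = pi*(12/2)^2 = 113.097 mm^2
E = 0.5*m*v^2 = 0.5*0.005*719^2 = 1292.4 J
depth = E/(sigma*A) = 1292.4 J / (1660 MPa * 113.097 mm^2) = 1292.4/(1660 * 113.097) m = 0.00688394 m ≈ 6.884 mm

6.884 mm


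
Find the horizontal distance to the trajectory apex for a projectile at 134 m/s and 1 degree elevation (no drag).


R = v0^2*sin(2*theta)/g = 134^2*sin(2*1°)/9.81 = 63.8792 m
apex_dist = R/2 = 63.8792/2 = 31.94 m

31.94 m


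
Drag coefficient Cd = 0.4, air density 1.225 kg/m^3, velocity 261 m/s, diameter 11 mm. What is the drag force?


A = pi*(d/2)^2 = pi*(11/2000)^2 = 9.50332e-05 m^2
Fd = 0.5*Cd*rho*A*v^2 = 0.5*0.4*1.225*9.50332e-05*261^2 = 1.586 N

1.586 N


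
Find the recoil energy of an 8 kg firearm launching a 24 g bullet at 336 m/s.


v_r = m_p*v_p/m_gun = 0.024*336/8 = 1.008 m/s, E_r = 0.5*m_gun*v_r^2 = 0.5*8*1.008^2 = 4.064 J

4.064 J


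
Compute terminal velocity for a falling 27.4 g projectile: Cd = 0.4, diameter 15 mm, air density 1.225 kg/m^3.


A = pi*(d/2)^2 = pi*(15/2000)^2 = 1.76715e-04 m^2
vt = sqrt(2mg/(Cd*rho*A)) = sqrt(2*0.0274*9.81/(0.4 * 1.225 * 1.76715e-04)) = 78.79 m/s

78.79 m/s


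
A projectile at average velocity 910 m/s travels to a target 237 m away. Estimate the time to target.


t = d/v = 237/910 = 0.2604 s

0.2604 s


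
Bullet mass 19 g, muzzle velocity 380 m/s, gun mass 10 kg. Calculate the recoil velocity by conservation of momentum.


v_recoil = m_p * v_p / m_gun = 0.019 * 380 / 10 = 0.722 m/s

0.722 m/s


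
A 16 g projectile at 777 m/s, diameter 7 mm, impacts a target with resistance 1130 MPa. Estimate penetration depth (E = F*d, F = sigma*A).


A = pi*(d/2)^2 = pi*(7/2)^2 = 38.4845 mm^2
E = 0.5*m*v^2 = 0.5*0.016*777^2 = 4829.83 J
depth = E/(sigma*A) = 4829.83 J / (1130 MPa * 38.4845 mm^2) = 4829.83/(1130 * 38.4845) m = 0.111063 m ≈ 111.1 mm

111.1 mm


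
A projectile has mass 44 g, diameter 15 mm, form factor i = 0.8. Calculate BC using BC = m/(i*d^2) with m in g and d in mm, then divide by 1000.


BC = m/(i*d^2*1000) = 44/(0.8 * 15^2 * 1000) = 0.0002444

0.0002444


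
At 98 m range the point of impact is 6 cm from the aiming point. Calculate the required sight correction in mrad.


1 mrad subtends 1 cm per 10 m of range, so adj = error_cm / (dist_m / 10) = 6 / (98/10) = 0.6122 mrad

0.6122 mrad


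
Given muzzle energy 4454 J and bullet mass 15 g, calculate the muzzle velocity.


v = sqrt(2*E/m) = sqrt(2*4454/0.015) = 770.6 m/s

770.6 m/s


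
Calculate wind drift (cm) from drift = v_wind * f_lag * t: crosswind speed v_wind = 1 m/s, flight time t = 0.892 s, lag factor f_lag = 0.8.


drift = v_wind * lag * t = 1 * 0.8 * 0.892 = 0.7136 m ≈ 71.36 cm

71.36 cm


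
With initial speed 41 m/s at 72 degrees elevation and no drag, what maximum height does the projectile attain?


H = (v0*sin(theta))^2 / (2g) = (41*sin(72°))^2 / (2*9.81) = 77.5 m

77.5 m


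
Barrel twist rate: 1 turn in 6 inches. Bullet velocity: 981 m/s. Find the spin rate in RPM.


twist_m = 6*0.0254 = 0.1524 m
spin = v/twist = 981/0.1524 = 6437.008 rev/s
RPM = spin*60 = 6437.008*60 ≈ 386220 RPM

386220 RPM


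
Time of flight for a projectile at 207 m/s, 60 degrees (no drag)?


T = 2*v0*sin(theta)/g = 2*207*sin(60°)/9.81 = 36.55 s

36.55 s


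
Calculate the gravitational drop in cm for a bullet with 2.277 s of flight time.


drop = 0.5*g*t^2 = 0.5*9.81*2.277^2 = 25.4311 m ≈ 2543 cm

2543 cm


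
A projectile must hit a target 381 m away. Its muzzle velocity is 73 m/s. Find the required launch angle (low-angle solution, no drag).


sin(2*theta) = R*g/v0^2 = 381*9.81/73^2 = 0.701372, theta = arcsin(0.701372)/2 = 22.27°

22.27 degrees


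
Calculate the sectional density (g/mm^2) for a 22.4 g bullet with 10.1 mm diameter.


SD = m/d^2 = 22.4/10.1^2 = 0.2196 g/mm^2

0.2196 g/mm^2


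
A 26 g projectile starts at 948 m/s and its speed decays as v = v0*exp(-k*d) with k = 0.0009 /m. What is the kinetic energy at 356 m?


v = v0*exp(-k*d) = 948*exp(-0.0009*356) = 688.114 m/s
E = 0.5*m*v^2 = 0.5*0.026*688.114^2 = 6156 J

6156 J


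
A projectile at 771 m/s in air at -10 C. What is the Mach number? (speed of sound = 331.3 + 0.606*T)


a = 331.3 + 0.606*(-10) = 325.24 m/s
M = v/a = 771/325.24 = 2.371

2.371


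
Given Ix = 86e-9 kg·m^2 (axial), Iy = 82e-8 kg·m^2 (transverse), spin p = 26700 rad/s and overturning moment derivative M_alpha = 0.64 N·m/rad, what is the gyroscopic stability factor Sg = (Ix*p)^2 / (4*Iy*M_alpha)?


Sg = Ix^2 * p^2 / (4 * Iy * M_alpha) = (86e-9)^2 * 26700^2 / (4 * 82e-8 * 0.64) = 2.512

2.512


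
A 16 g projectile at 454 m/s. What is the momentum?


p = m*v = 0.016*454 = 7.264 kg·m/s

7.264 kg·m/s


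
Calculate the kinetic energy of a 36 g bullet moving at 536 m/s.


E = 0.5*m*v^2 = 0.5*0.036*536^2 = 5171 J

5171 J


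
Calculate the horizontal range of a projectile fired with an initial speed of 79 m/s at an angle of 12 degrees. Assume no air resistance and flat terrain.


R = v0^2 * sin(2*theta) / g = 79^2 * sin(2*12°) / 9.81 = 258.8 m

258.8 m


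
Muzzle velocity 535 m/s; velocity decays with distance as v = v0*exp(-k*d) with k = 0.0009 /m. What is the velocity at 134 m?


v = v0*exp(-k*d) = 535*exp(-0.0009*134) = 474.2 m/s

474.2 m/s


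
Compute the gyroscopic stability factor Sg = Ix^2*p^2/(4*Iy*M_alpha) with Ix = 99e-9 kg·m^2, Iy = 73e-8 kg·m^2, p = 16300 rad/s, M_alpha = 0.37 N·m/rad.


Sg = Ix^2 * p^2 / (4 * Iy * M_alpha) = (99e-9)^2 * 16300^2 / (4 * 73e-8 * 0.37) = 2.41

2.41


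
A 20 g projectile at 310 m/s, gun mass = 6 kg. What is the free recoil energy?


v_r = m_p*v_p/m_gun = 0.02*310/6 = 1.03333 m/s, E_r = 0.5*m_gun*v_r^2 = 0.5*6*1.03333^2 = 3.203 J

3.203 J


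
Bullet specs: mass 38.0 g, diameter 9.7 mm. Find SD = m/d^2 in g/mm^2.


SD = m/d^2 = 38.0/9.7^2 = 0.4039 g/mm^2

0.4039 g/mm^2


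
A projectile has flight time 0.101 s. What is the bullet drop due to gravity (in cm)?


drop = 0.5*g*t^2 = 0.5*9.81*0.101^2 = 0.0500359 m ≈ 5.004 cm

5.004 cm


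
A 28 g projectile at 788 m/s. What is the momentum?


p = m*v = 0.028*788 = 22.06 kg·m/s

22.06 kg·m/s


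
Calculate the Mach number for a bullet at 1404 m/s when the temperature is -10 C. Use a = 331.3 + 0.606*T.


a = 331.3 + 0.606*(-10) = 325.24 m/s
M = v/a = 1404/325.24 = 4.317

4.317


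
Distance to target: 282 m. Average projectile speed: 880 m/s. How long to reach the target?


t = d/v = 282/880 = 0.3205 s

0.3205 s


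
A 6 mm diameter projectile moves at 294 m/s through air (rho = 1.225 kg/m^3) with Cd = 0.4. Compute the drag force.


A = pi*(d/2)^2 = pi*(6/2000)^2 = 2.82743e-05 m^2
Fd = 0.5*Cd*rho*A*v^2 = 0.5*0.4*1.225*2.82743e-05*294^2 = 0.5988 N

0.5988 N


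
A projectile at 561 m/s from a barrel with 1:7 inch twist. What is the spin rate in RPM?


twist_m = 7*0.0254 = 0.1778 m
spin = v/twist = 561/0.1778 = 3155.231 rev/s
RPM = spin*60 = 3155.231*60 ≈ 189314 RPM

189314 RPM


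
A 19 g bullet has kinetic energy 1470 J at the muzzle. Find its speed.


v = sqrt(2*E/m) = sqrt(2*1470/0.019) = 393.4 m/s

393.4 m/s


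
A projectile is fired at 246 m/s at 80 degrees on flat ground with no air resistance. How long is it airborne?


T = 2*v0*sin(theta)/g = 2*246*sin(80°)/9.81 = 49.39 s

49.39 s


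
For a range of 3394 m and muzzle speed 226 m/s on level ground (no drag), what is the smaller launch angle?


sin(2*theta) = R*g/v0^2 = 3394*9.81/226^2 = 0.651874, theta = arcsin(0.651874)/2 = 20.34°

20.34 degrees


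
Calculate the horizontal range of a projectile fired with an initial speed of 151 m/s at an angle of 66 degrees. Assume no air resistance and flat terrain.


R = v0^2 * sin(2*theta) / g = 151^2 * sin(2*66°) / 9.81 = 1727 m

1727 m


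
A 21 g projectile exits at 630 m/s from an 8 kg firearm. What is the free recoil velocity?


v_recoil = m_p * v_p / m_gun = 0.021 * 630 / 8 = 1.654 m/s

1.654 m/s


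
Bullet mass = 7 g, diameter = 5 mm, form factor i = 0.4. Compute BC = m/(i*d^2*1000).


BC = m/(i*d^2*1000) = 7/(0.4 * 5^2 * 1000) = 0.0007

0.0007


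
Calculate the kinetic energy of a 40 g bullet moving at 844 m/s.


E = 0.5*m*v^2 = 0.5*0.04*844^2 = 14247 J

14247 J


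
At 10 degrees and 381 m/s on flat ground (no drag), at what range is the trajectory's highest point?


R = v0^2*sin(2*theta)/g = 381^2*sin(2*10°)/9.81 = 5060.96 m
apex_dist = R/2 = 5060.96/2 = 2530 m

2530 m


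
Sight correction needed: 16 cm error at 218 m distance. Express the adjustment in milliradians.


1 mrad subtends 1 cm per 10 m of range, so adj = error_cm / (dist_m / 10) = 16 / (218/10) = 0.7339 mrad

0.7339 mrad


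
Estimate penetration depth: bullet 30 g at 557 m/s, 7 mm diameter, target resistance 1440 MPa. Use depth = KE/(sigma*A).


A = pi*(d/2)^2 = pi*(7/2)^2 = 38.4845 mm^2
E = 0.5*m*v^2 = 0.5*0.03*557^2 = 4653.73 J
depth = E/(sigma*A) = 4653.73 J / (1440 MPa * 38.4845 mm^2) = 4653.73/(1440 * 38.4845) m = 0.0839756 m ≈ 83.98 mm

83.98 mm


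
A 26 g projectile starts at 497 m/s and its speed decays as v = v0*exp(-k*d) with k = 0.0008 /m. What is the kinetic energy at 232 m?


v = v0*exp(-k*d) = 497*exp(-0.0008*232) = 412.811 m/s
E = 0.5*m*v^2 = 0.5*0.026*412.811^2 = 2215 J

2215 J


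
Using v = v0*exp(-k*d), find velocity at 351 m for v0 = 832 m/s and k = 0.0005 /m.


v = v0*exp(-k*d) = 832*exp(-0.0005*351) = 698.1 m/s

698.1 m/s


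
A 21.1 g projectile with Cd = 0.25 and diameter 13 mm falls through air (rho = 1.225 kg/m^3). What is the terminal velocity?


A = pi*(d/2)^2 = pi*(13/2000)^2 = 1.32732e-04 m^2
vt = sqrt(2mg/(Cd*rho*A)) = sqrt(2*0.0211*9.81/(0.25 * 1.225 * 1.32732e-04)) = 100.9 m/s

100.9 m/s


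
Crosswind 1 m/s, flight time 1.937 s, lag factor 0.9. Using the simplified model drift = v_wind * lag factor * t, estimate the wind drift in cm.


drift = v_wind * lag * t = 1 * 0.9 * 1.937 = 1.7433 m ≈ 174.3 cm

174.3 cm


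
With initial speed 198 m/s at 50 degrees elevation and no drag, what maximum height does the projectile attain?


H = (v0*sin(theta))^2 / (2g) = (198*sin(50°))^2 / (2*9.81) = 1173 m

1173 m


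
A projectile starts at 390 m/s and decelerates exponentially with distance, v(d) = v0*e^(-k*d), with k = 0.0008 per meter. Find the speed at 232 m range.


v = v0*exp(-k*d) = 390*exp(-0.0008*232) = 323.9 m/s

323.9 m/s


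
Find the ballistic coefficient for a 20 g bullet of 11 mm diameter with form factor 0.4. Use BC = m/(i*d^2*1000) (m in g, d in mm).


BC = m/(i*d^2*1000) = 20/(0.4 * 11^2 * 1000) = 0.0004132

0.0004132


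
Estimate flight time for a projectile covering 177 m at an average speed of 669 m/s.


t = d/v = 177/669 = 0.2646 s

0.2646 s


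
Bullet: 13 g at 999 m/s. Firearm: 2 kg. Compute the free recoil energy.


v_r = m_p*v_p/m_gun = 0.013*999/2 = 6.4935 m/s, E_r = 0.5*m_gun*v_r^2 = 0.5*2*6.4935^2 = 42.17 J

42.17 J


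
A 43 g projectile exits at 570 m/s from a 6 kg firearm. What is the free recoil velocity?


v_recoil = m_p * v_p / m_gun = 0.043 * 570 / 6 = 4.085 m/s

4.085 m/s


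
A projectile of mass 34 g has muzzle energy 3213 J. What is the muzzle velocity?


v = sqrt(2*E/m) = sqrt(2*3213/0.034) = 434.7 m/s

434.7 m/s


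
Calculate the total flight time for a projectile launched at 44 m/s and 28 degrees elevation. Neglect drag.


T = 2*v0*sin(theta)/g = 2*44*sin(28°)/9.81 = 4.211 s

4.211 s


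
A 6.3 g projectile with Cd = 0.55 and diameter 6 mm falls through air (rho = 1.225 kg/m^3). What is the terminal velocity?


A = pi*(d/2)^2 = pi*(6/2000)^2 = 2.82743e-05 m^2
vt = sqrt(2mg/(Cd*rho*A)) = sqrt(2*0.0063*9.81/(0.55 * 1.225 * 2.82743e-05)) = 80.55 m/s

80.55 m/s


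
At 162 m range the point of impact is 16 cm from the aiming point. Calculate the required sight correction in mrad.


1 mrad subtends 1 cm per 10 m of range, so adj = error_cm / (dist_m / 10) = 16 / (162/10) = 0.9877 mrad

0.9877 mrad


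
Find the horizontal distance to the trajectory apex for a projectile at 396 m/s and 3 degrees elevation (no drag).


R = v0^2*sin(2*theta)/g = 396^2*sin(2*3°)/9.81 = 1670.92 m
apex_dist = R/2 = 1670.92/2 = 835.5 m

835.5 m


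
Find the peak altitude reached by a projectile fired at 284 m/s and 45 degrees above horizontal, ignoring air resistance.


H = (v0*sin(theta))^2 / (2g) = (284*sin(45°))^2 / (2*9.81) = 2055 m

2055 m


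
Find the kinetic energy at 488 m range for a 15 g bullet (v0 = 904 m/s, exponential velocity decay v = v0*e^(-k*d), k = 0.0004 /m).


v = v0*exp(-k*d) = 904*exp(-0.0004*488) = 743.694 m/s
E = 0.5*m*v^2 = 0.5*0.015*743.694^2 = 4148 J

4148 J


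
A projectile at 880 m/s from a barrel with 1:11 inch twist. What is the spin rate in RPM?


twist_m = 11*0.0254 = 0.2794 m
spin = v/twist = 880/0.2794 = 3149.606 rev/s
RPM = spin*60 = 3149.606*60 ≈ 188976 RPM

188976 RPM


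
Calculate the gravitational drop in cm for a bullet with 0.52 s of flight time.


drop = 0.5*g*t^2 = 0.5*9.81*0.52^2 = 1.32631 m ≈ 132.6 cm

132.6 cm


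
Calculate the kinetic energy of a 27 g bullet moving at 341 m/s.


E = 0.5*m*v^2 = 0.5*0.027*341^2 = 1570 J

1570 J


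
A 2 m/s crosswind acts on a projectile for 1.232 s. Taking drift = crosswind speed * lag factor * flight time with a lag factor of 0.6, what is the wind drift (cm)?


drift = v_wind * lag * t = 2 * 0.6 * 1.232 = 1.4784 m ≈ 147.8 cm

147.8 cm


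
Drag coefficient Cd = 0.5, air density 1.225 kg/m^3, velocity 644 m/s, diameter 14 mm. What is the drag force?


A = pi*(d/2)^2 = pi*(14/2000)^2 = 1.53938e-04 m^2
Fd = 0.5*Cd*rho*A*v^2 = 0.5*0.5*1.225*1.53938e-04*644^2 = 19.55 N

19.55 N


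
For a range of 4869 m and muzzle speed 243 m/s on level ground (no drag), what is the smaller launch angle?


sin(2*theta) = R*g/v0^2 = 4869*9.81/243^2 = 0.808903, theta = arcsin(0.808903)/2 = 26.99°

26.99 degrees


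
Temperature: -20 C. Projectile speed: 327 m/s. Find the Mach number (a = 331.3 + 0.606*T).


a = 331.3 + 0.606*(-20) = 319.18 m/s
M = v/a = 327/319.18 = 1.025

1.025


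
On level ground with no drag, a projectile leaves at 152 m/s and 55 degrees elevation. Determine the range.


R = v0^2 * sin(2*theta) / g = 152^2 * sin(2*55°) / 9.81 = 2213 m

2213 m


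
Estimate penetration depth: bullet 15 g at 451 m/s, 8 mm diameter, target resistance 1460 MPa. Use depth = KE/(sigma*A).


A = pi*(d/2)^2 = pi*(8/2)^2 = 50.2655 mm^2
E = 0.5*m*v^2 = 0.5*0.015*451^2 = 1525.51 J
depth = E/(sigma*A) = 1525.51 J / (1460 MPa * 50.2655 mm^2) = 1525.51/(1460 * 50.2655) m = 0.020787 m ≈ 20.79 mm

20.79 mm


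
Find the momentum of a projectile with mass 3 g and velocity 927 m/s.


p = m*v = 0.003*927 = 2.781 kg·m/s

2.781 kg·m/s


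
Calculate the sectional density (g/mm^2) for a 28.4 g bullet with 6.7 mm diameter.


SD = m/d^2 = 28.4/6.7^2 = 0.6327 g/mm^2

0.6327 g/mm^2


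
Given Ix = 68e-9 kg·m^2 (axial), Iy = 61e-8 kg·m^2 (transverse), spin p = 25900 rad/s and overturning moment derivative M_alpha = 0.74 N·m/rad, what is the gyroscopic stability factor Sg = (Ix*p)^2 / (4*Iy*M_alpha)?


Sg = Ix^2 * p^2 / (4 * Iy * M_alpha) = (68e-9)^2 * 25900^2 / (4 * 61e-8 * 0.74) = 1.718

1.718


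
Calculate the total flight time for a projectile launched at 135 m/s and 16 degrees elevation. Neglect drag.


T = 2*v0*sin(theta)/g = 2*135*sin(16°)/9.81 = 7.586 s

7.586 s


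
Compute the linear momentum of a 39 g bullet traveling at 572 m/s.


p = m*v = 0.039*572 = 22.31 kg·m/s

22.31 kg·m/s


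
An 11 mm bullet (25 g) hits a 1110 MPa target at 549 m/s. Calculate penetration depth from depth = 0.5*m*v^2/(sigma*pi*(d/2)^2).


A = pi*(d/2)^2 = pi*(11/2)^2 = 95.0332 mm^2
E = 0.5*m*v^2 = 0.5*0.025*549^2 = 3767.51 J
depth = E/(sigma*A) = 3767.51 J / (1110 MPa * 95.0332 mm^2) = 3767.51/(1110 * 95.0332) m = 0.0357155 m ≈ 35.72 mm

35.72 mm


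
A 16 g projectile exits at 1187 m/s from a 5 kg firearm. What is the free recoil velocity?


v_recoil = m_p * v_p / m_gun = 0.016 * 1187 / 5 = 3.798 m/s

3.798 m/s


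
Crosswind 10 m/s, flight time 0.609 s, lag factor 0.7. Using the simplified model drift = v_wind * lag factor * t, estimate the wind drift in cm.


drift = v_wind * lag * t = 10 * 0.7 * 0.609 = 4.263 m ≈ 426.3 cm

426.3 cm


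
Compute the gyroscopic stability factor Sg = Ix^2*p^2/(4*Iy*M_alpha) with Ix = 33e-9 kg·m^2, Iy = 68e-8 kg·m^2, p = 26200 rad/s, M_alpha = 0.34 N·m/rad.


Sg = Ix^2 * p^2 / (4 * Iy * M_alpha) = (33e-9)^2 * 26200^2 / (4 * 68e-8 * 0.34) = 0.8083

0.8083


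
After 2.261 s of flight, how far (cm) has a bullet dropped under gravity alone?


drop = 0.5*g*t^2 = 0.5*9.81*2.261^2 = 25.075 m ≈ 2507 cm

2507 cm


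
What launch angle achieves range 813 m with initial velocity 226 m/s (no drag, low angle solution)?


sin(2*theta) = R*g/v0^2 = 813*9.81/226^2 = 0.15615, theta = arcsin(0.15615)/2 = 4.492°

4.492 degrees


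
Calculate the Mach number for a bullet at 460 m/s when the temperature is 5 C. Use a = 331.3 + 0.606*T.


a = 331.3 + 0.606*(5) = 334.33 m/s
M = v/a = 460/334.33 = 1.376

1.376


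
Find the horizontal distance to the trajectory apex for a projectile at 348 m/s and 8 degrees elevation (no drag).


R = v0^2*sin(2*theta)/g = 348^2*sin(2*8°)/9.81 = 3402.73 m
apex_dist = R/2 = 3402.73/2 = 1701 m

1701 m


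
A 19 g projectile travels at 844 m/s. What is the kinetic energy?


E = 0.5*m*v^2 = 0.5*0.019*844^2 = 6767 J

6767 J


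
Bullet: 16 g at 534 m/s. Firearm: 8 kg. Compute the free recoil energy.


v_r = m_p*v_p/m_gun = 0.016*534/8 = 1.068 m/s, E_r = 0.5*m_gun*v_r^2 = 0.5*8*1.068^2 = 4.562 J

4.562 J


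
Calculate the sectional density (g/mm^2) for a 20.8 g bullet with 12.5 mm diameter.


SD = m/d^2 = 20.8/12.5^2 = 0.1331 g/mm^2

0.1331 g/mm^2


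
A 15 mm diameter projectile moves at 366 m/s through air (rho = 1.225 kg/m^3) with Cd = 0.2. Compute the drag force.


A = pi*(d/2)^2 = pi*(15/2000)^2 = 1.76715e-04 m^2
Fd = 0.5*Cd*rho*A*v^2 = 0.5*0.2*1.225*1.76715e-04*366^2 = 2.9 N

2.9 N


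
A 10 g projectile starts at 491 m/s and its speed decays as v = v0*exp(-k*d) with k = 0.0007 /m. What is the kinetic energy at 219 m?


v = v0*exp(-k*d) = 491*exp(-0.0007*219) = 421.215 m/s
E = 0.5*m*v^2 = 0.5*0.01*421.215^2 = 887.1 J

887.1 J


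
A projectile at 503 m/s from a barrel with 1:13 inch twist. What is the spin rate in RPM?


twist_m = 13*0.0254 = 0.3302 m
spin = v/twist = 503/0.3302 = 1523.319 rev/s
RPM = spin*60 = 1523.319*60 ≈ 91399 RPM

91399 RPM


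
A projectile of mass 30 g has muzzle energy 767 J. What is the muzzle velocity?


v = sqrt(2*E/m) = sqrt(2*767/0.03) = 226.1 m/s

226.1 m/s


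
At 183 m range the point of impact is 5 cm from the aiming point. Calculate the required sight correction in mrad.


1 mrad subtends 1 cm per 10 m of range, so adj = error_cm / (dist_m / 10) = 5 / (183/10) = 0.2732 mrad

0.2732 mrad


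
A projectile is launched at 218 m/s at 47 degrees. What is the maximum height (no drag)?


H = (v0*sin(theta))^2 / (2g) = (218*sin(47°))^2 / (2*9.81) = 1296 m

1296 m


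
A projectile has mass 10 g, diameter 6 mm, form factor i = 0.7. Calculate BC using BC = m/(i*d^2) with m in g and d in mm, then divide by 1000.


BC = m/(i*d^2*1000) = 10/(0.7 * 6^2 * 1000) = 0.0003968

0.0003968


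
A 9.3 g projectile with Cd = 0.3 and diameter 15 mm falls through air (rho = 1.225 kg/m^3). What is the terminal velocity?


A = pi*(d/2)^2 = pi*(15/2000)^2 = 1.76715e-04 m^2
vt = sqrt(2mg/(Cd*rho*A)) = sqrt(2*0.0093*9.81/(0.3 * 1.225 * 1.76715e-04)) = 53.01 m/s

53.01 m/s


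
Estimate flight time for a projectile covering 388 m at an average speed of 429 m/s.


t = d/v = 388/429 = 0.9044 s

0.9044 s


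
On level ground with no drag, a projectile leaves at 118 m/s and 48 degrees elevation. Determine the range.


R = v0^2 * sin(2*theta) / g = 118^2 * sin(2*48°) / 9.81 = 1412 m

1412 m


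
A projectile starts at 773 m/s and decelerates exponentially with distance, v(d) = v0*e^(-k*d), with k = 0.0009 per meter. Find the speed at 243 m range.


v = v0*exp(-k*d) = 773*exp(-0.0009*243) = 621.2 m/s

621.2 m/s


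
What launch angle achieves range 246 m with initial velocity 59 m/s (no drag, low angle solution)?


sin(2*theta) = R*g/v0^2 = 246*9.81/59^2 = 0.693266, theta = arcsin(0.693266)/2 = 21.94°

21.94 degrees


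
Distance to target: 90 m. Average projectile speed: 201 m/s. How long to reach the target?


t = d/v = 90/201 = 0.4478 s

0.4478 s


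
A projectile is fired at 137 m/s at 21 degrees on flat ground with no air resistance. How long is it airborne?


T = 2*v0*sin(theta)/g = 2*137*sin(21°)/9.81 = 10.01 s

10.01 s


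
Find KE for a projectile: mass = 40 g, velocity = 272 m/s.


E = 0.5*m*v^2 = 0.5*0.04*272^2 = 1480 J

1480 J


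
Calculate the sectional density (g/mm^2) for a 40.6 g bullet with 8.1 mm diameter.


SD = m/d^2 = 40.6/8.1^2 = 0.6188 g/mm^2

0.6188 g/mm^2


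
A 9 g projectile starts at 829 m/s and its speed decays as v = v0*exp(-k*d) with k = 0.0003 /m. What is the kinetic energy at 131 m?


v = v0*exp(-k*d) = 829*exp(-0.0003*131) = 797.052 m/s
E = 0.5*m*v^2 = 0.5*0.009*797.052^2 = 2859 J

2859 J


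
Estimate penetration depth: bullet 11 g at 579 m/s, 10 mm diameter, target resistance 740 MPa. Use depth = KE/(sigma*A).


A = pi*(d/2)^2 = pi*(10/2)^2 = 78.5398 mm^2
E = 0.5*m*v^2 = 0.5*0.011*579^2 = 1843.83 J
depth = E/(sigma*A) = 1843.83 J / (740 MPa * 78.5398 mm^2) = 1843.83/(740 * 78.5398) m = 0.0317248 m ≈ 31.72 mm

31.72 mm


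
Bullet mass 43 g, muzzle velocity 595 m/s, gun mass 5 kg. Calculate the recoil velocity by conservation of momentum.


v_recoil = m_p * v_p / m_gun = 0.043 * 595 / 5 = 5.117 m/s

5.117 m/s


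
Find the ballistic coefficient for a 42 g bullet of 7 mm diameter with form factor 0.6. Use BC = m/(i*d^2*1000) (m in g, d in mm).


BC = m/(i*d^2*1000) = 42/(0.6 * 7^2 * 1000) = 0.001429

0.001429


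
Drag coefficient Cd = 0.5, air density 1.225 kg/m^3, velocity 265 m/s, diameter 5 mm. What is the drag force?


A = pi*(d/2)^2 = pi*(5/2000)^2 = 1.96350e-05 m^2
Fd = 0.5*Cd*rho*A*v^2 = 0.5*0.5*1.225*1.96350e-05*265^2 = 0.4223 N

0.4223 N


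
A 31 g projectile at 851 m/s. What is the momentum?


p = m*v = 0.031*851 = 26.38 kg·m/s

26.38 kg·m/s


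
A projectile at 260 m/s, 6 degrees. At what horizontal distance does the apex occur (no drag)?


R = v0^2*sin(2*theta)/g = 260^2*sin(2*6°)/9.81 = 1432.7 m
apex_dist = R/2 = 1432.7/2 = 716.4 m

716.4 m


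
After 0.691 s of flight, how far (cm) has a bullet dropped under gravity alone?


drop = 0.5*g*t^2 = 0.5*9.81*0.691^2 = 2.34204 m ≈ 234.2 cm

234.2 cm


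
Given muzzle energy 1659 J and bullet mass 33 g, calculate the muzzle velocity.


v = sqrt(2*E/m) = sqrt(2*1659/0.033) = 317.1 m/s

317.1 m/s


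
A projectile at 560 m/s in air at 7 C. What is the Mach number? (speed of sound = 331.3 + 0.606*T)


a = 331.3 + 0.606*(7) = 335.542 m/s
M = v/a = 560/335.542 = 1.669

1.669


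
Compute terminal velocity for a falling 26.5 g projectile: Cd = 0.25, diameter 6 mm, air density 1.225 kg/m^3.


A = pi*(d/2)^2 = pi*(6/2000)^2 = 2.82743e-05 m^2
vt = sqrt(2mg/(Cd*rho*A)) = sqrt(2*0.0265*9.81/(0.25 * 1.225 * 2.82743e-05)) = 245 m/s

245 m/s


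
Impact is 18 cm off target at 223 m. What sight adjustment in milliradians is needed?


1 mrad subtends 1 cm per 10 m of range, so adj = error_cm / (dist_m / 10) = 18 / (223/10) = 0.8072 mrad

0.8072 mrad


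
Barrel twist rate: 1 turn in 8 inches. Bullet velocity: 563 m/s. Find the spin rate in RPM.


twist_m = 8*0.0254 = 0.2032 m
spin = v/twist = 563/0.2032 = 2770.669 rev/s
RPM = spin*60 = 2770.669*60 ≈ 166240 RPM

166240 RPM


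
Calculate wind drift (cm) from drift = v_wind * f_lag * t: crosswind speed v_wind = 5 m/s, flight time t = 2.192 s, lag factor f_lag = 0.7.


drift = v_wind * lag * t = 5 * 0.7 * 2.192 = 7.672 m ≈ 767.2 cm

767.2 cm


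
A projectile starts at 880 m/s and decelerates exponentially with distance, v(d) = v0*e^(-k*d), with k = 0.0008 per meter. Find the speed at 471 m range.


v = v0*exp(-k*d) = 880*exp(-0.0008*471) = 603.7 m/s

603.7 m/s


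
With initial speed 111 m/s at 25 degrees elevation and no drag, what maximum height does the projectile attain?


H = (v0*sin(theta))^2 / (2g) = (111*sin(25°))^2 / (2*9.81) = 112.2 m

112.2 m


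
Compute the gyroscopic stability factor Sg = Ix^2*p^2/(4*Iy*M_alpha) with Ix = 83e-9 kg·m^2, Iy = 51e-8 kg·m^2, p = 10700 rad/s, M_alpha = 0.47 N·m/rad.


Sg = Ix^2 * p^2 / (4 * Iy * M_alpha) = (83e-9)^2 * 10700^2 / (4 * 51e-8 * 0.47) = 0.8226

0.8226


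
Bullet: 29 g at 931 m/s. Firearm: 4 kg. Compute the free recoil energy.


v_r = m_p*v_p/m_gun = 0.029*931/4 = 6.74975 m/s, E_r = 0.5*m_gun*v_r^2 = 0.5*4*6.74975^2 = 91.12 J

91.12 J


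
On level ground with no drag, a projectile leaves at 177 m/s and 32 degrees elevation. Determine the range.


R = v0^2 * sin(2*theta) / g = 177^2 * sin(2*32°) / 9.81 = 2870 m

2870 m


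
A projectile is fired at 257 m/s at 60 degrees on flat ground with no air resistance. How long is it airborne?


T = 2*v0*sin(theta)/g = 2*257*sin(60°)/9.81 = 45.38 s

45.38 s


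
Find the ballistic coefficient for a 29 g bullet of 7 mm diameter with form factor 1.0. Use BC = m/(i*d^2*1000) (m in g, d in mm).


BC = m/(i*d^2*1000) = 29/(1.0 * 7^2 * 1000) = 0.0005918

0.0005918


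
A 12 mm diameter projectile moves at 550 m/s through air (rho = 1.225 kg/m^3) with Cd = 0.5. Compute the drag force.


A = pi*(d/2)^2 = pi*(12/2000)^2 = 1.13097e-04 m^2
Fd = 0.5*Cd*rho*A*v^2 = 0.5*0.5*1.225*1.13097e-04*550^2 = 10.48 N

10.48 N


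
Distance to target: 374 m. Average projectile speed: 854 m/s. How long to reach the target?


t = d/v = 374/854 = 0.4379 s

0.4379 s


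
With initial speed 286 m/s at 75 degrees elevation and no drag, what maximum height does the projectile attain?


H = (v0*sin(theta))^2 / (2g) = (286*sin(75°))^2 / (2*9.81) = 3890 m

3890 m


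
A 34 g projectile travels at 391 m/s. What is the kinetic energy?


E = 0.5*m*v^2 = 0.5*0.034*391^2 = 2599 J

2599 J


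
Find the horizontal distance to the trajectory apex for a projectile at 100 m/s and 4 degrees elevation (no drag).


R = v0^2*sin(2*theta)/g = 100^2*sin(2*4°)/9.81 = 141.869 m
apex_dist = R/2 = 141.869/2 = 70.93 m

70.93 m


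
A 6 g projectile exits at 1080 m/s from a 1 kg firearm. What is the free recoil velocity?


v_recoil = m_p * v_p / m_gun = 0.006 * 1080 / 1 = 6.48 m/s

6.48 m/s


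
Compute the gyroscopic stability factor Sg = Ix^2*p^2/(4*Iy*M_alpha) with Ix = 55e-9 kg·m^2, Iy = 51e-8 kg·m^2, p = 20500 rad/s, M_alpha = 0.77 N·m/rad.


Sg = Ix^2 * p^2 / (4 * Iy * M_alpha) = (55e-9)^2 * 20500^2 / (4 * 51e-8 * 0.77) = 0.8093

0.8093


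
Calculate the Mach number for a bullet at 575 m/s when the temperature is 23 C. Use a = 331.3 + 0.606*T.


a = 331.3 + 0.606*(23) = 345.238 m/s
M = v/a = 575/345.238 = 1.666

1.666


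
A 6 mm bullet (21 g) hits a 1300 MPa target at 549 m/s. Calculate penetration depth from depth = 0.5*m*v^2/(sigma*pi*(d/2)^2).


A = pi*(d/2)^2 = pi*(6/2)^2 = 28.2743 mm^2
E = 0.5*m*v^2 = 0.5*0.021*549^2 = 3164.71 J
depth = E/(sigma*A) = 3164.71 J / (1300 MPa * 28.2743 mm^2) = 3164.71/(1300 * 28.2743) m = 0.086099 m ≈ 86.1 mm

86.1 mm


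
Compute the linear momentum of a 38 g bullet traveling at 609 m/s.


p = m*v = 0.038*609 = 23.14 kg·m/s

23.14 kg·m/s


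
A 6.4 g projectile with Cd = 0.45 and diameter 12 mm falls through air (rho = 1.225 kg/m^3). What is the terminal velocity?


A = pi*(d/2)^2 = pi*(12/2000)^2 = 1.13097e-04 m^2
vt = sqrt(2mg/(Cd*rho*A)) = sqrt(2*0.0064*9.81/(0.45 * 1.225 * 1.13097e-04)) = 44.88 m/s

44.88 m/s


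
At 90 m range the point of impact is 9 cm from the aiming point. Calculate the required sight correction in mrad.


1 mrad subtends 1 cm per 10 m of range, so adj = error_cm / (dist_m / 10) = 9 / (90/10) = 1 mrad

1 mrad


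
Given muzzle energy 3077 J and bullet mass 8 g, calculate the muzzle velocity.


v = sqrt(2*E/m) = sqrt(2*3077/0.008) = 877.1 m/s

877.1 m/s


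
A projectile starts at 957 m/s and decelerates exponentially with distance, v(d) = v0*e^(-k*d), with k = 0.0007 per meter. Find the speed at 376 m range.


v = v0*exp(-k*d) = 957*exp(-0.0007*376) = 735.5 m/s

735.5 m/s


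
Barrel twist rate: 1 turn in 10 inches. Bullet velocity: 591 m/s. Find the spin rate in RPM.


twist_m = 10*0.0254 = 0.254 m
spin = v/twist = 591/0.254 = 2326.772 rev/s
RPM = spin*60 = 2326.772*60 ≈ 139606 RPM

139606 RPM


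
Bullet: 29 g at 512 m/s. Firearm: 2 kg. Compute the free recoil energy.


v_r = m_p*v_p/m_gun = 0.029*512/2 = 7.424 m/s, E_r = 0.5*m_gun*v_r^2 = 0.5*2*7.424^2 = 55.12 J

55.12 J


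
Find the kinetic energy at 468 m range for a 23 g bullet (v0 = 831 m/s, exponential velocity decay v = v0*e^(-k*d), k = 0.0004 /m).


v = v0*exp(-k*d) = 831*exp(-0.0004*468) = 689.13 m/s
E = 0.5*m*v^2 = 0.5*0.023*689.13^2 = 5461 J

5461 J


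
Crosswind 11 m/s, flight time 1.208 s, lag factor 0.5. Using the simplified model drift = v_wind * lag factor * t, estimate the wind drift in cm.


drift = v_wind * lag * t = 11 * 0.5 * 1.208 = 6.644 m ≈ 664.4 cm

664.4 cm


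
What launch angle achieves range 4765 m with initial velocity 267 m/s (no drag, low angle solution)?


sin(2*theta) = R*g/v0^2 = 4765*9.81/267^2 = 0.655706, theta = arcsin(0.655706)/2 = 20.49°

20.49 degrees


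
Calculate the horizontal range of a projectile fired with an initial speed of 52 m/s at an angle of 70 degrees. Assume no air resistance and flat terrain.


R = v0^2 * sin(2*theta) / g = 52^2 * sin(2*70°) / 9.81 = 177.2 m

177.2 m


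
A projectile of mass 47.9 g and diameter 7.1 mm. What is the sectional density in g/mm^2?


SD = m/d^2 = 47.9/7.1^2 = 0.9502 g/mm^2

0.9502 g/mm^2


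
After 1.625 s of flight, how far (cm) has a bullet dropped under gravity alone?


drop = 0.5*g*t^2 = 0.5*9.81*1.625^2 = 12.9523 m ≈ 1295 cm

1295 cm


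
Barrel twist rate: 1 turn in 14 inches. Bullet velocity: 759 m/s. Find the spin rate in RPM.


twist_m = 14*0.0254 = 0.3556 m
spin = v/twist = 759/0.3556 = 2134.421 rev/s
RPM = spin*60 = 2134.421*60 ≈ 128065 RPM

128065 RPM


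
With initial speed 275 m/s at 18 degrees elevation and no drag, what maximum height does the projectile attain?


H = (v0*sin(theta))^2 / (2g) = (275*sin(18°))^2 / (2*9.81) = 368.1 m

368.1 m


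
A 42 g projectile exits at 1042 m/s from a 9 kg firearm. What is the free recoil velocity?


v_recoil = m_p * v_p / m_gun = 0.042 * 1042 / 9 = 4.863 m/s

4.863 m/s


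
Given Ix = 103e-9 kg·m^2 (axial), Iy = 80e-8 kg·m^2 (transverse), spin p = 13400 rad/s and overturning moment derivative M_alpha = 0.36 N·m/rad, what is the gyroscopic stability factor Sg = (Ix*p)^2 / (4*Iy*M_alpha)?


Sg = Ix^2 * p^2 / (4 * Iy * M_alpha) = (103e-9)^2 * 13400^2 / (4 * 80e-8 * 0.36) = 1.654

1.654


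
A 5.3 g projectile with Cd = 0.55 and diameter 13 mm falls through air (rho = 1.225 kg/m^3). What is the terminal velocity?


A = pi*(d/2)^2 = pi*(13/2000)^2 = 1.32732e-04 m^2
vt = sqrt(2mg/(Cd*rho*A)) = sqrt(2*0.0053*9.81/(0.55 * 1.225 * 1.32732e-04)) = 34.1 m/s

34.1 m/s


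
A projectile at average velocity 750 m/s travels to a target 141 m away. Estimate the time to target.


t = d/v = 141/750 = 0.188 s

0.188 s


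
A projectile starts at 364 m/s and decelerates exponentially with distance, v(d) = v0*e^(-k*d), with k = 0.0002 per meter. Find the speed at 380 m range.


v = v0*exp(-k*d) = 364*exp(-0.0002*380) = 337.4 m/s

337.4 m/s


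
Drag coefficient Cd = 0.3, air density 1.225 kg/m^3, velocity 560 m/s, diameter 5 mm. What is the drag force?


A = pi*(d/2)^2 = pi*(5/2000)^2 = 1.96350e-05 m^2
Fd = 0.5*Cd*rho*A*v^2 = 0.5*0.3*1.225*1.96350e-05*560^2 = 1.131 N

1.131 N


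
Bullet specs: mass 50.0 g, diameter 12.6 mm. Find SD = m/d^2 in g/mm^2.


SD = m/d^2 = 50.0/12.6^2 = 0.3149 g/mm^2

0.3149 g/mm^2


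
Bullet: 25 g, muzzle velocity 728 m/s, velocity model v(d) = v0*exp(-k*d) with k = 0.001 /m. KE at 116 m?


v = v0*exp(-k*d) = 728*exp(-0.001*116) = 648.266 m/s
E = 0.5*m*v^2 = 0.5*0.025*648.266^2 = 5253 J

5253 J


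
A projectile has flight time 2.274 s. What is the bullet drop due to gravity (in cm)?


drop = 0.5*g*t^2 = 0.5*9.81*2.274^2 = 25.3641 m ≈ 2536 cm

2536 cm


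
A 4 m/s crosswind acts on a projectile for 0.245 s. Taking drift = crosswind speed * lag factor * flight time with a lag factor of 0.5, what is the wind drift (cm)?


drift = v_wind * lag * t = 4 * 0.5 * 0.245 = 0.49 m ≈ 49 cm

49 cm


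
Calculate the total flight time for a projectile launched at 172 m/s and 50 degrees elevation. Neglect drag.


T = 2*v0*sin(theta)/g = 2*172*sin(50°)/9.81 = 26.86 s

26.86 s


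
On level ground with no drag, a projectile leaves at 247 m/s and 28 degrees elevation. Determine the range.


R = v0^2 * sin(2*theta) / g = 247^2 * sin(2*28°) / 9.81 = 5156 m

5156 m


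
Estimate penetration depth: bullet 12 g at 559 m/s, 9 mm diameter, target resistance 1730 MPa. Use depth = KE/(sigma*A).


A = pi*(d/2)^2 = pi*(9/2)^2 = 63.6173 mm^2
E = 0.5*m*v^2 = 0.5*0.012*559^2 = 1874.89 J
depth = E/(sigma*A) = 1874.89 J / (1730 MPa * 63.6173 mm^2) = 1874.89/(1730 * 63.6173) m = 0.0170355 m ≈ 17.04 mm

17.04 mm


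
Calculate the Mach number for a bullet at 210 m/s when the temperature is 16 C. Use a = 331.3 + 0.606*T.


a = 331.3 + 0.606*(16) = 340.996 m/s
M = v/a = 210/340.996 = 0.6158

0.6158


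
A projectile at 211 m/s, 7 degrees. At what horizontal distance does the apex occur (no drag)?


R = v0^2*sin(2*theta)/g = 211^2*sin(2*7°)/9.81 = 1097.92 m
apex_dist = R/2 = 1097.92/2 = 549 m

549 m


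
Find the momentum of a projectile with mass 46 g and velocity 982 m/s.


p = m*v = 0.046*982 = 45.17 kg·m/s

45.17 kg·m/s


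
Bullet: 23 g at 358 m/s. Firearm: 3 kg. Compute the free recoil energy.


v_r = m_p*v_p/m_gun = 0.023*358/3 = 2.74467 m/s, E_r = 0.5*m_gun*v_r^2 = 0.5*3*2.74467^2 = 11.3 J

11.3 J


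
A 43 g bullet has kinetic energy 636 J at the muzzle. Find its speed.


v = sqrt(2*E/m) = sqrt(2*636/0.043) = 172 m/s

172 m/s


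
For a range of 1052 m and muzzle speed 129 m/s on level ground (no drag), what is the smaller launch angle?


sin(2*theta) = R*g/v0^2 = 1052*9.81/129^2 = 0.620162, theta = arcsin(0.620162)/2 = 19.16°

19.16 degrees


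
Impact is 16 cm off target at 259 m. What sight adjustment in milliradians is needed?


1 mrad subtends 1 cm per 10 m of range, so adj = error_cm / (dist_m / 10) = 16 / (259/10) = 0.6178 mrad

0.6178 mrad


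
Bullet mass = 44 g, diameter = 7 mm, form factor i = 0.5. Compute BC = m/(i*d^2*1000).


BC = m/(i*d^2*1000) = 44/(0.5 * 7^2 * 1000) = 0.001796

0.001796


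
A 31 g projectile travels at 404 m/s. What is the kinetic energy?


E = 0.5*m*v^2 = 0.5*0.031*404^2 = 2530 J

2530 J


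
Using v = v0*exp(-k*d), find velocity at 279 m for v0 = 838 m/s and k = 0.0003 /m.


v = v0*exp(-k*d) = 838*exp(-0.0003*279) = 770.7 m/s

770.7 m/s


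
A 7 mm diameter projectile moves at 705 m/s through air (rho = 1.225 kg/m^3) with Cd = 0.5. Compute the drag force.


A = pi*(d/2)^2 = pi*(7/2000)^2 = 3.84845e-05 m^2
Fd = 0.5*Cd*rho*A*v^2 = 0.5*0.5*1.225*3.84845e-05*705^2 = 5.858 N

5.858 N


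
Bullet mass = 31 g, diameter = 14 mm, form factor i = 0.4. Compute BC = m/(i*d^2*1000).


BC = m/(i*d^2*1000) = 31/(0.4 * 14^2 * 1000) = 0.0003954

0.0003954


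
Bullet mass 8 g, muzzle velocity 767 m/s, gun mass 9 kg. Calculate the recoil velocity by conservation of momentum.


v_recoil = m_p * v_p / m_gun = 0.008 * 767 / 9 = 0.6818 m/s

0.6818 m/s


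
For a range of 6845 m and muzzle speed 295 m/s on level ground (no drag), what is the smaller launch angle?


sin(2*theta) = R*g/v0^2 = 6845*9.81/295^2 = 0.771611, theta = arcsin(0.771611)/2 = 25.25°

25.25 degrees


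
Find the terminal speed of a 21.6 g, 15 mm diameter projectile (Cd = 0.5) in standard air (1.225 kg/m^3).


A = pi*(d/2)^2 = pi*(15/2000)^2 = 1.76715e-04 m^2
vt = sqrt(2mg/(Cd*rho*A)) = sqrt(2*0.0216*9.81/(0.5 * 1.225 * 1.76715e-04)) = 62.57 m/s

62.57 m/s


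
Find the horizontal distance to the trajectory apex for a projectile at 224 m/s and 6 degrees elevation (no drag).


R = v0^2*sin(2*theta)/g = 224^2*sin(2*6°)/9.81 = 1063.42 m
apex_dist = R/2 = 1063.42/2 = 531.7 m

531.7 m


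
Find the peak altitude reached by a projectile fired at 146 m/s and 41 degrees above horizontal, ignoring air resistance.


H = (v0*sin(theta))^2 / (2g) = (146*sin(41°))^2 / (2*9.81) = 467.6 m

467.6 m


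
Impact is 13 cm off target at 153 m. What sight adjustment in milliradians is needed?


1 mrad subtends 1 cm per 10 m of range, so adj = error_cm / (dist_m / 10) = 13 / (153/10) = 0.8497 mrad

0.8497 mrad


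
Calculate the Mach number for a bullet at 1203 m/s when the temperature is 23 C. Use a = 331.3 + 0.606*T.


a = 331.3 + 0.606*(23) = 345.238 m/s
M = v/a = 1203/345.238 = 3.485

3.485


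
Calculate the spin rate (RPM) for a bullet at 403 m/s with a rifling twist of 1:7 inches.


twist_m = 7*0.0254 = 0.1778 m
spin = v/twist = 403/0.1778 = 2266.592 rev/s
RPM = spin*60 = 2266.592*60 ≈ 135996 RPM

135996 RPM


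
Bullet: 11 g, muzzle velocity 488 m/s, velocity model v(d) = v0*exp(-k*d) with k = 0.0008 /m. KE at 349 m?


v = v0*exp(-k*d) = 488*exp(-0.0008*349) = 369.118 m/s
E = 0.5*m*v^2 = 0.5*0.011*369.118^2 = 749.4 J

749.4 J


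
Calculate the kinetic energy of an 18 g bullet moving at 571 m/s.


E = 0.5*m*v^2 = 0.5*0.018*571^2 = 2934 J

2934 J


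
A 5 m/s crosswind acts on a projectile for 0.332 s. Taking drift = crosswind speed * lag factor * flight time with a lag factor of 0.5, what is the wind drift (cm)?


drift = v_wind * lag * t = 5 * 0.5 * 0.332 = 0.83 m ≈ 83 cm

83 cm


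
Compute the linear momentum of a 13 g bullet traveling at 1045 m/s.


p = m*v = 0.013*1045 = 13.58 kg·m/s

13.58 kg·m/s


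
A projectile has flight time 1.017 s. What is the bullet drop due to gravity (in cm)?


drop = 0.5*g*t^2 = 0.5*9.81*1.017^2 = 5.07319 m ≈ 507.3 cm

507.3 cm


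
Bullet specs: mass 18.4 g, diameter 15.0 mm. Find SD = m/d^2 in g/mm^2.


SD = m/d^2 = 18.4/15.0^2 = 0.08178 g/mm^2

0.08178 g/mm^2


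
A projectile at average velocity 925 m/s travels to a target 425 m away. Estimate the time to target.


t = d/v = 425/925 = 0.4595 s

0.4595 s


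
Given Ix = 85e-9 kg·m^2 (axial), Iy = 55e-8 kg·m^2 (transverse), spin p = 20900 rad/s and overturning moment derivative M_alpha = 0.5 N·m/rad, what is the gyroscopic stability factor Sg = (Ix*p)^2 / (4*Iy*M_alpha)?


Sg = Ix^2 * p^2 / (4 * Iy * M_alpha) = (85e-9)^2 * 20900^2 / (4 * 55e-8 * 0.5) = 2.869

2.869
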